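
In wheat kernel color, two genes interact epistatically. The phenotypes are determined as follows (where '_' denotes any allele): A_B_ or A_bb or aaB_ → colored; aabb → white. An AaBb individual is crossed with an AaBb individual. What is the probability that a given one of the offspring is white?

Cross: AaBb × AaBb — consider each gene separately:
A gene: Aa × Aa → 1 AA, 2 Aa, 1 aa → 3 A_ : 1 aa (out of 4)
B gene: Bb × Bb → 1 BB, 2 Bb, 1 bb → 3 B_ : 1 bb (out of 4)
Genotype classes (out of 4 × 4 = 16): A_B_ = 3×3 = 9; A_bb = 3×1 = 3; aaB_ = 1×3 = 3; aabb = 1×1 = 1
Apply the phenotype rules: A_B_ (9) + A_bb (3) + aaB_ (3) → colored; aabb (1) → white
Phenotype counts (out of 16): 15 colored, 1 white
white: 1 out of 16
Probability: 1/16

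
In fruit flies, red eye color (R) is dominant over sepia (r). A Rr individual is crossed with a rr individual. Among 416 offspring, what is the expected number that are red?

Punnett square for Rr × rr:
Offspring genotypes: 2 Rr, 2 rr
red: 2, sepia: 2
red: 2 out of 4 → fraction 1/2
Expected count = 1/2 × 416 = 208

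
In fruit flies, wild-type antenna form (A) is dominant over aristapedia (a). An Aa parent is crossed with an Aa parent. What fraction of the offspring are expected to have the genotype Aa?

Punnett square for Aa × Aa:
Offspring genotypes: 1 AA, 2 Aa, 1 aa
Total offspring: 4
Count with target: 2
Probability: 2/4 = 1/2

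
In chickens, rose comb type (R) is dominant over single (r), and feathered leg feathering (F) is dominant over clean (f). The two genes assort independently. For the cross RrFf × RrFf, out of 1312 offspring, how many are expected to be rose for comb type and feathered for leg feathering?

Dihybrid cross RrFf × RrFf — consider each gene separately:
comb type: Rr × Rr → 1 RR, 2 Rr, 1 rr → 3 R_ : 1 rr (out of 4)
leg feathering: Ff × Ff → 1 FF, 2 Ff, 1 ff → 3 F_ : 1 ff (out of 4)
Looking for: rose (R_) and feathered (F_)
P(rose) = 3/4, P(feathered) = 3/4
P(both) = 3/4 × 3/4 = 9/16
Expected count = 9/16 × 1312 = 738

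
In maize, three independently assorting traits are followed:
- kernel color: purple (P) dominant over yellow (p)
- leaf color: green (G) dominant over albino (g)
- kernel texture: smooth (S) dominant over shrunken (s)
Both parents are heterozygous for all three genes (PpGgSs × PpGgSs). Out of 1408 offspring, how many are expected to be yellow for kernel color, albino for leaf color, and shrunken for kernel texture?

Trihybrid cross: PpGgSs × PpGgSs
Each trait segregates independently with a 3:1 phenotypic ratio, so each gene contributes 3/4 (dominant) or 1/4 (recessive).
Target: yellow (kernel color), albino (leaf color), shrunken (kernel texture)
Probability = product of independent per-trait probabilities
= 1/4 × 1/4 × 1/4 = 1/64
Expected count = 1/64 × 1408 = 22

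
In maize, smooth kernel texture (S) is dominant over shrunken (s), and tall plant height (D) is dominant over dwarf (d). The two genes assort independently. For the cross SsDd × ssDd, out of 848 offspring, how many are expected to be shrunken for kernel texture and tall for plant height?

Dihybrid cross SsDd × ssDd — consider each gene separately:
kernel texture: Ss × ss → 2 Ss, 2 ss → 2 S_ : 2 ss (out of 4)
plant height: Dd × Dd → 1 DD, 2 Dd, 1 dd → 3 D_ : 1 dd (out of 4)
Looking for: shrunken (ss) and tall (D_)
P(shrunken) = 2/4, P(tall) = 3/4
P(both) = 2/4 × 3/4 = 6/16 = 3/8
Expected count = 3/8 × 848 = 318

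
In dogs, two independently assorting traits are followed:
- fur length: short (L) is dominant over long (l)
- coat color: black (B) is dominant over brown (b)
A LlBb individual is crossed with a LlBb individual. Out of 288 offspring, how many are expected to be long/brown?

Dihybrid cross LlBb × LlBb — consider each gene separately:
fur length: Ll × Ll → 1 LL, 2 Ll, 1 ll → 3 L_ : 1 ll (out of 4)
coat color: Bb × Bb → 1 BB, 2 Bb, 1 bb → 3 B_ : 1 bb (out of 4)
Combine (counts out of 4 × 4 = 16): short/black (L_B_) = 3×3 = 9; short/brown (L_bb) = 3×1 = 3; long/black (llB_) = 1×3 = 3; long/brown (llbb) = 1×1 = 1
Phenotype counts (out of 16): 9 short/black, 3 short/brown, 3 long/black, 1 long/brown
long/brown: 1 out of 16 → fraction 1/16
Expected count = 1/16 × 288 = 18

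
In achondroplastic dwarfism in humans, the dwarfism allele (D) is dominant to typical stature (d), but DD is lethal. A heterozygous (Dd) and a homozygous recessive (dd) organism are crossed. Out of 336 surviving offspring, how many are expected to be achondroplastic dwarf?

Cross: Dd × dd
Punnett square offspring (before lethality): 2 Dd, 2 dd
No DD offspring are produced in this cross.
achondroplastic dwarf: 2 out of 4 → fraction 1/2
Expected count = 1/2 × 336 = 168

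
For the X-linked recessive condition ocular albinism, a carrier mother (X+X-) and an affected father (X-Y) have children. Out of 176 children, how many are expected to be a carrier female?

Cross: X+X- × X-Y
Offspring: 1 X+X-, 1 X+Y, 1 X-X-, 1 X-Y
Probability of a carrier female: 1/4
Expected count = 1/4 × 176 = 44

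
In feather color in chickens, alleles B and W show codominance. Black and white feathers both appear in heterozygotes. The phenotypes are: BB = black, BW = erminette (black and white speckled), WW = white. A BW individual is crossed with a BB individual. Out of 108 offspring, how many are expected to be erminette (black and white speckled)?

Punnett square for BW × BB:
Offspring genotypes: 2 BB, 2 BW
Phenotype counts: 2 black, 2 erminette (black and white speckled)
erminette (black and white speckled): 2 out of 4 → fraction 1/2
Expected count = 1/2 × 108 = 54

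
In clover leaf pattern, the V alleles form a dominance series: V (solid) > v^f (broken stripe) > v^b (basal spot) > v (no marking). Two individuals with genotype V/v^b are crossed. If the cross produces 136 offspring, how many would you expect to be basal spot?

Cross: V/v^b × V/v^b
Allele dominance: V > v^f > v^b > v
Offspring genotypes: 1 V/V, 2 V/v^b, 1 v^b/v^b
Phenotype counts: 3 solid, 1 basal spot
basal spot: 1 out of 4 → fraction 1/4
Expected count = 1/4 × 136 = 34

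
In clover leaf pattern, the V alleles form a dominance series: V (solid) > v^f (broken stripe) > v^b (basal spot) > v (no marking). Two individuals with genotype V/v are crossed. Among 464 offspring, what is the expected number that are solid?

Cross: V/v × V/v
Allele dominance: V > v^f > v^b > v
Offspring genotypes: 1 V/V, 2 V/v, 1 v/v
Phenotype counts: 3 solid, 1 unmarked
solid: 3 out of 4 → fraction 3/4
Expected count = 3/4 × 464 = 348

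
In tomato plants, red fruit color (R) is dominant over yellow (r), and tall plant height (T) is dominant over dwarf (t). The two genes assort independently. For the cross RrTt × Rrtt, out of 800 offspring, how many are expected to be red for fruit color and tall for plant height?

Dihybrid cross RrTt × Rrtt — consider each gene separately:
fruit color: Rr × Rr → 1 RR, 2 Rr, 1 rr → 3 R_ : 1 rr (out of 4)
plant height: Tt × tt → 2 Tt, 2 tt → 2 T_ : 2 tt (out of 4)
Looking for: red (R_) and tall (T_)
P(red) = 3/4, P(tall) = 2/4
P(both) = 3/4 × 2/4 = 6/16 = 3/8
Expected count = 3/8 × 800 = 300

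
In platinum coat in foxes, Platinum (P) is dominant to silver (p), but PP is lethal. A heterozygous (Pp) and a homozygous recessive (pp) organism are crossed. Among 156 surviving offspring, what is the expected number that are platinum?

Cross: Pp × pp
Punnett square offspring (before lethality): 2 Pp, 2 pp
No PP offspring are produced in this cross.
platinum: 2 out of 4 → fraction 1/2
Expected count = 1/2 × 156 = 78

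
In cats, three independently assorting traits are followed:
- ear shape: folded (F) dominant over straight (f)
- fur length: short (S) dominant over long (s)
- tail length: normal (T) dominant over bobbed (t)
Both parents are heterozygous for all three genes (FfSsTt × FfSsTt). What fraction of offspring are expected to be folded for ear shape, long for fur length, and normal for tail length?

Trihybrid cross: FfSsTt × FfSsTt
Each trait segregates independently with a 3:1 phenotypic ratio, so each gene contributes 3/4 (dominant) or 1/4 (recessive).
Target: folded (ear shape), long (fur length), normal (tail length)
Probability = product of independent per-trait probabilities
= 3/4 × 1/4 × 3/4 = 9/64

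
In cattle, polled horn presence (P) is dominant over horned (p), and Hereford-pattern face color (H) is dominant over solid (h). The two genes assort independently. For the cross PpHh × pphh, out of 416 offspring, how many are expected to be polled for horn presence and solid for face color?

Dihybrid cross PpHh × pphh — consider each gene separately:
horn presence: Pp × pp → 2 Pp, 2 pp → 2 P_ : 2 pp (out of 4)
face color: Hh × hh → 2 Hh, 2 hh → 2 H_ : 2 hh (out of 4)
Looking for: polled (P_) and solid (hh)
P(polled) = 2/4, P(solid) = 2/4
P(both) = 2/4 × 2/4 = 4/16 = 1/4
Expected count = 1/4 × 416 = 104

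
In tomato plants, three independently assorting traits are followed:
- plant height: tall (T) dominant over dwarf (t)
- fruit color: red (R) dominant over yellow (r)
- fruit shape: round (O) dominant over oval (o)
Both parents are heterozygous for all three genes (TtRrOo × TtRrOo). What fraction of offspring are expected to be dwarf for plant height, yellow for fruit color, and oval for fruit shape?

Trihybrid cross: TtRrOo × TtRrOo
Each trait segregates independently with a 3:1 phenotypic ratio, so each gene contributes 3/4 (dominant) or 1/4 (recessive).
Target: dwarf (plant height), yellow (fruit color), oval (fruit shape)
Probability = product of independent per-trait probabilities
= 1/4 × 1/4 × 1/4 = 1/64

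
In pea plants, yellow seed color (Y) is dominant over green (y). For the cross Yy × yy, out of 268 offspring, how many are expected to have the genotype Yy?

Punnett square for Yy × yy:
Offspring genotypes: 2 Yy, 2 yy
Total offspring: 4
Count with target: 2
Probability: 2/4 = 1/2
Expected count = 1/2 × 268 = 134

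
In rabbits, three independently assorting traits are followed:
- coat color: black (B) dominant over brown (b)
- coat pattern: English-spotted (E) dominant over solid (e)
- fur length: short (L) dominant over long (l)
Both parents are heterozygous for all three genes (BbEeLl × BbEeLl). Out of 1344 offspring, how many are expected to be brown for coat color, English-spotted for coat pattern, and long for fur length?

Trihybrid cross: BbEeLl × BbEeLl
Each trait segregates independently with a 3:1 phenotypic ratio, so each gene contributes 3/4 (dominant) or 1/4 (recessive).
Target: brown (coat color), English-spotted (coat pattern), long (fur length)
Probability = product of independent per-trait probabilities
= 1/4 × 3/4 × 1/4 = 3/64
Expected count = 3/64 × 1344 = 63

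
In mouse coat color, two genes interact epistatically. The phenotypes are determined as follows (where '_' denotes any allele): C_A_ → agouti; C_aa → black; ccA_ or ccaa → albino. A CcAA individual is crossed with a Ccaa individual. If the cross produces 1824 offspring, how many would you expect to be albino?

Cross: CcAA × Ccaa — consider each gene separately:
C gene: Cc × Cc → 1 CC, 2 Cc, 1 cc → 3 C_ : 1 cc (out of 4)
A gene: AA × aa → 4 Aa → 4 A_ (out of 4)
Genotype classes (out of 4 × 4 = 16): C_A_ = 3×4 = 12; ccA_ = 1×4 = 4
Apply the phenotype rules: C_A_ (12) → agouti; ccA_ (4) → albino
Phenotype counts (out of 16): 12 agouti, 4 albino
albino: 4 out of 16 → fraction 1/4
Expected count = 1/4 × 1824 = 456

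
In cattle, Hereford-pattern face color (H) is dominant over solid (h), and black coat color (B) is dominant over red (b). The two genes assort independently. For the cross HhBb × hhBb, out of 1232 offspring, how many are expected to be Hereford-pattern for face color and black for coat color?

Dihybrid cross HhBb × hhBb — consider each gene separately:
face color: Hh × hh → 2 Hh, 2 hh → 2 H_ : 2 hh (out of 4)
coat color: Bb × Bb → 1 BB, 2 Bb, 1 bb → 3 B_ : 1 bb (out of 4)
Looking for: Hereford-pattern (H_) and black (B_)
P(Hereford-pattern) = 2/4, P(black) = 3/4
P(both) = 2/4 × 3/4 = 6/16 = 3/8
Expected count = 3/8 × 1232 = 462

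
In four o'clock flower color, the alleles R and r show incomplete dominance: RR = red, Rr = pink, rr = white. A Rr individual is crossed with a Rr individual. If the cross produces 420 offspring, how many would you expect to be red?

Punnett square for Rr × Rr:
Offspring genotypes: 1 RR, 2 Rr, 1 rr
Phenotype counts: 1 red, 2 pink, 1 white
red: 1 out of 4 → fraction 1/4
Expected count = 1/4 × 420 = 105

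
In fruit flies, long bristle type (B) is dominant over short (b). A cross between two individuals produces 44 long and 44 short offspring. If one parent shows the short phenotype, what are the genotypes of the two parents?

Observed offspring: 44 long, 44 short
The observed ratio simplifies to 1:1. One parent shows short, so its genotype must be bb. A 1:1 offspring split requires the other parent to be heterozygous (Bb).
Parent genotypes: bb × Bb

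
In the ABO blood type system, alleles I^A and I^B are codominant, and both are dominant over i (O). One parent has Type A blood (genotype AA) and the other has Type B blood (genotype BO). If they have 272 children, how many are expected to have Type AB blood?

Cross: AA × BO
Possible offspring genotypes: 2 AB, 2 AO
Blood type counts: 2 Type AB, 2 Type A
Probability of Type AB: 2/4 = 1/2
Expected count = 1/2 × 272 = 136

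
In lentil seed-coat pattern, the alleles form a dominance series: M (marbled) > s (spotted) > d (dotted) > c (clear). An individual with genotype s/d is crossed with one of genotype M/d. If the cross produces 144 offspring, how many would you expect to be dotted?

Cross: s/d × M/d
Allele dominance: M > s > d > c
Offspring genotypes: 1 M/s, 1 s/d, 1 M/d, 1 d/d
Phenotype counts: 2 marbled, 1 spotted, 1 dotted
dotted: 1 out of 4 → fraction 1/4
Expected count = 1/4 × 144 = 36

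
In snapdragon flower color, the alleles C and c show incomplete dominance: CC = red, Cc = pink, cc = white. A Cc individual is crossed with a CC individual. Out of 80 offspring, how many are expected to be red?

Punnett square for Cc × CC:
Offspring genotypes: 2 CC, 2 Cc
Phenotype counts: 2 red, 2 pink
red: 2 out of 4 → fraction 1/2
Expected count = 1/2 × 80 = 40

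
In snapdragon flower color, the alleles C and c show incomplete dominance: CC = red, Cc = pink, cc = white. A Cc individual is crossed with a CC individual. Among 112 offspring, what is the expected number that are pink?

Punnett square for Cc × CC:
Offspring genotypes: 2 CC, 2 Cc
Phenotype counts: 2 red, 2 pink
pink: 2 out of 4 → fraction 1/2
Expected count = 1/2 × 112 = 56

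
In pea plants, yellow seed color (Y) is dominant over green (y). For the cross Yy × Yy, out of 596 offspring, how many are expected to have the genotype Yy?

Punnett square for Yy × Yy:
Offspring genotypes: 1 YY, 2 Yy, 1 yy
Total offspring: 4
Count with target: 2
Probability: 2/4 = 1/2
Expected count = 1/2 × 596 = 298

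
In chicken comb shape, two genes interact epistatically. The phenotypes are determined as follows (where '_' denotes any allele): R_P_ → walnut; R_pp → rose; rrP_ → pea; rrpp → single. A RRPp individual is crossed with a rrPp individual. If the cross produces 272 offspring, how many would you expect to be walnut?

Cross: RRPp × rrPp — consider each gene separately:
R gene: RR × rr → 4 Rr → 4 R_ (out of 4)
P gene: Pp × Pp → 1 PP, 2 Pp, 1 pp → 3 P_ : 1 pp (out of 4)
Genotype classes (out of 4 × 4 = 16): R_P_ = 4×3 = 12; R_pp = 4×1 = 4
Apply the phenotype rules: R_P_ (12) → walnut; R_pp (4) → rose
Phenotype counts (out of 16): 12 walnut, 4 rose
walnut: 12 out of 16 → fraction 3/4
Expected count = 3/4 × 272 = 204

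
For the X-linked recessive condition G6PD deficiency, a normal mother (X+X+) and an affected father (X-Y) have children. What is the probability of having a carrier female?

Cross: X+X+ × X-Y
Offspring: 2 X+X-, 2 X+Y
Probability of a carrier female: 2/4 = 1/2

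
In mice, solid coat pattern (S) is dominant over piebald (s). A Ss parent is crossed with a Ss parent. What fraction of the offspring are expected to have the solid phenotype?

Punnett square for Ss × Ss:
Offspring genotypes: 1 SS, 2 Ss, 1 ss
Total offspring: 4
Count with target: 3
Probability: 3/4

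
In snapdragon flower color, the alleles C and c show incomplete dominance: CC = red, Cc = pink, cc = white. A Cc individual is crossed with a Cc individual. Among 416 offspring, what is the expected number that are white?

Punnett square for Cc × Cc:
Offspring genotypes: 1 CC, 2 Cc, 1 cc
Phenotype counts: 1 red, 2 pink, 1 white
white: 1 out of 4 → fraction 1/4
Expected count = 1/4 × 416 = 104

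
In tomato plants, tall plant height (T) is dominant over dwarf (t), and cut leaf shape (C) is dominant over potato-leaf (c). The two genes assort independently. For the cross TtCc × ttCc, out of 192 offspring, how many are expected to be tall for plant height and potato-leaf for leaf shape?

Dihybrid cross TtCc × ttCc — consider each gene separately:
plant height: Tt × tt → 2 Tt, 2 tt → 2 T_ : 2 tt (out of 4)
leaf shape: Cc × Cc → 1 CC, 2 Cc, 1 cc → 3 C_ : 1 cc (out of 4)
Looking for: tall (T_) and potato-leaf (cc)
P(tall) = 2/4, P(potato-leaf) = 1/4
P(both) = 2/4 × 1/4 = 2/16 = 1/8
Expected count = 1/8 × 192 = 24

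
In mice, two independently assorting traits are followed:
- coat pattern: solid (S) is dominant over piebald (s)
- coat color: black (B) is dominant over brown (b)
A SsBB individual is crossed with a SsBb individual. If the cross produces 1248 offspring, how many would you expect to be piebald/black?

Dihybrid cross SsBB × SsBb — consider each gene separately:
coat pattern: Ss × Ss → 1 SS, 2 Ss, 1 ss → 3 S_ : 1 ss (out of 4)
coat color: BB × Bb → 2 BB, 2 Bb → 4 B_ (out of 4)
Combine (counts out of 4 × 4 = 16): solid/black (S_B_) = 3×4 = 12; piebald/black (ssB_) = 1×4 = 4
Phenotype counts (out of 16): 12 solid/black, 4 piebald/black
piebald/black: 4 out of 16 → fraction 1/4
Expected count = 1/4 × 1248 = 312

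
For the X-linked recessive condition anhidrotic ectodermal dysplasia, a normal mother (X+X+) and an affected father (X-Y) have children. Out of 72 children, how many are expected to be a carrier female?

Cross: X+X+ × X-Y
Offspring: 2 X+X-, 2 X+Y
Probability of a carrier female: 2/4 = 1/2
Expected count = 1/2 × 72 = 36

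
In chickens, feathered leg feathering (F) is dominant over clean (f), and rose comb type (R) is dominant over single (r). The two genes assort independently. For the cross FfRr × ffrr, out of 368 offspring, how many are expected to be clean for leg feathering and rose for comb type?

Dihybrid cross FfRr × ffrr — consider each gene separately:
leg feathering: Ff × ff → 2 Ff, 2 ff → 2 F_ : 2 ff (out of 4)
comb type: Rr × rr → 2 Rr, 2 rr → 2 R_ : 2 rr (out of 4)
Looking for: clean (ff) and rose (R_)
P(clean) = 2/4, P(rose) = 2/4
P(both) = 2/4 × 2/4 = 4/16 = 1/4
Expected count = 1/4 × 368 = 92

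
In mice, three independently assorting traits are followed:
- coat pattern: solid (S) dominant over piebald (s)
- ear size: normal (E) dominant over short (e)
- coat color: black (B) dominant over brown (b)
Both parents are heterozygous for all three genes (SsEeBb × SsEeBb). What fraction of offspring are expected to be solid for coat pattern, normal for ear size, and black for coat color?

Trihybrid cross: SsEeBb × SsEeBb
Each trait segregates independently with a 3:1 phenotypic ratio, so each gene contributes 3/4 (dominant) or 1/4 (recessive).
Target: solid (coat pattern), normal (ear size), black (coat color)
Probability = product of independent per-trait probabilities
= 3/4 × 3/4 × 3/4 = 27/64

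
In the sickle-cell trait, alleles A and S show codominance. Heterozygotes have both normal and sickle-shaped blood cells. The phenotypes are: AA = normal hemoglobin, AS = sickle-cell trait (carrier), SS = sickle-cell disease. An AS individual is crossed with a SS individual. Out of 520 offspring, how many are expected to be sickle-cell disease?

Punnett square for AS × SS:
Offspring genotypes: 2 AS, 2 SS
Phenotype counts: 2 sickle-cell trait (carrier), 2 sickle-cell disease
sickle-cell disease: 2 out of 4 → fraction 1/2
Expected count = 1/2 × 520 = 260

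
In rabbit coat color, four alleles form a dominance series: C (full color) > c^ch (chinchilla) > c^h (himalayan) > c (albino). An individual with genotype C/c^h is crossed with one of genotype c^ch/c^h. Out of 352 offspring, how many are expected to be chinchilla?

Cross: C/c^h × c^ch/c^h
Allele dominance: C > c^ch > c^h > c
Offspring genotypes: 1 C/c^ch, 1 C/c^h, 1 c^ch/c^h, 1 c^h/c^h
Phenotype counts: 2 full color, 1 chinchilla, 1 himalayan
chinchilla: 1 out of 4 → fraction 1/4
Expected count = 1/4 × 352 = 88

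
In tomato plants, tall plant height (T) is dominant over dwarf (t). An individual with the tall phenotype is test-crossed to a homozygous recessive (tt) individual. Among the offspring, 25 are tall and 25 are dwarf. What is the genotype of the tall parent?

Test cross: ? × tt
Offspring: 25 tall, 25 dwarf — approximately 1:1.
A 1:1 ratio in a test cross indicates the unknown parent is heterozygous (Tt).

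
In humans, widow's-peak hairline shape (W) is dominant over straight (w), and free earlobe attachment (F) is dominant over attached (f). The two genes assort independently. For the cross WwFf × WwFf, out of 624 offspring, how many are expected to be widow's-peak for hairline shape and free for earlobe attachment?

Dihybrid cross WwFf × WwFf — consider each gene separately:
hairline shape: Ww × Ww → 1 WW, 2 Ww, 1 ww → 3 W_ : 1 ww (out of 4)
earlobe attachment: Ff × Ff → 1 FF, 2 Ff, 1 ff → 3 F_ : 1 ff (out of 4)
Looking for: widow's-peak (W_) and free (F_)
P(widow's-peak) = 3/4, P(free) = 3/4
P(both) = 3/4 × 3/4 = 9/16
Expected count = 9/16 × 624 = 351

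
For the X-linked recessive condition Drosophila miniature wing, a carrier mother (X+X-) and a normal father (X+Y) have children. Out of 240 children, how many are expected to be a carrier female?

Cross: X+X- × X+Y
Offspring: 1 X+X+, 1 X+Y, 1 X+X-, 1 X-Y
Probability of a carrier female: 1/4
Expected count = 1/4 × 240 = 60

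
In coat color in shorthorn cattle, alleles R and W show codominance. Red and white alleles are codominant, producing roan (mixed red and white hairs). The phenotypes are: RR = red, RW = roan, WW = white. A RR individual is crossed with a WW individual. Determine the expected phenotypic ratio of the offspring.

Punnett square for RR × WW:
Offspring genotypes: 4 RW
Phenotype counts: 4 roan
Ratio: all roan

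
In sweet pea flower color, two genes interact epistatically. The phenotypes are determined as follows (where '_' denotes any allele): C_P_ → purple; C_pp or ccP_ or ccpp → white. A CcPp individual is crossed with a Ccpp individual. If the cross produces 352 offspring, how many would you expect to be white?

Cross: CcPp × Ccpp — consider each gene separately:
C gene: Cc × Cc → 1 CC, 2 Cc, 1 cc → 3 C_ : 1 cc (out of 4)
P gene: Pp × pp → 2 Pp, 2 pp → 2 P_ : 2 pp (out of 4)
Genotype classes (out of 4 × 4 = 16): C_P_ = 3×2 = 6; C_pp = 3×2 = 6; ccP_ = 1×2 = 2; ccpp = 1×2 = 2
Apply the phenotype rules: C_P_ (6) → purple; C_pp (6) + ccP_ (2) + ccpp (2) → white
Phenotype counts (out of 16): 6 purple, 10 white
white: 10 out of 16 → fraction 5/8
Expected count = 5/8 × 352 = 220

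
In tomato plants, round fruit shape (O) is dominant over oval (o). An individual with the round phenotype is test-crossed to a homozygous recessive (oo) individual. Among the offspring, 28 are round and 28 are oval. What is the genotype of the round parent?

Test cross: ? × oo
Offspring: 28 round, 28 oval — approximately 1:1.
A 1:1 ratio in a test cross indicates the unknown parent is heterozygous (Oo).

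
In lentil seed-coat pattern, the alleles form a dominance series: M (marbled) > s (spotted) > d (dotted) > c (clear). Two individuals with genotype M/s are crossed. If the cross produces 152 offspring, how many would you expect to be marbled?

Cross: M/s × M/s
Allele dominance: M > s > d > c
Offspring genotypes: 1 M/M, 2 M/s, 1 s/s
Phenotype counts: 3 marbled, 1 spotted
marbled: 3 out of 4 → fraction 3/4
Expected count = 3/4 × 152 = 114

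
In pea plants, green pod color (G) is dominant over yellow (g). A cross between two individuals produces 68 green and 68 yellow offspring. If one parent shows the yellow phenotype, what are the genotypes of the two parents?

Observed offspring: 68 green, 68 yellow
The observed ratio simplifies to 1:1. One parent shows yellow, so its genotype must be gg. A 1:1 offspring split requires the other parent to be heterozygous (Gg).
Parent genotypes: gg × Gg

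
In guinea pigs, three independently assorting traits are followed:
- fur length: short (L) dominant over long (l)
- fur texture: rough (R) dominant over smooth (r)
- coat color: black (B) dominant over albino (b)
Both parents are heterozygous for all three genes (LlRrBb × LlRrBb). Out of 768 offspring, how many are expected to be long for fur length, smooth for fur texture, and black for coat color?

Trihybrid cross: LlRrBb × LlRrBb
Each trait segregates independently with a 3:1 phenotypic ratio, so each gene contributes 3/4 (dominant) or 1/4 (recessive).
Target: long (fur length), smooth (fur texture), black (coat color)
Probability = product of independent per-trait probabilities
= 1/4 × 1/4 × 3/4 = 3/64
Expected count = 3/64 × 768 = 36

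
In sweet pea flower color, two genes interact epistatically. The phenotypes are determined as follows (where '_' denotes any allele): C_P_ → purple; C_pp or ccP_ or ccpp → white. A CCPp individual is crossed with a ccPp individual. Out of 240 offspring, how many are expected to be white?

Cross: CCPp × ccPp — consider each gene separately:
C gene: CC × cc → 4 Cc → 4 C_ (out of 4)
P gene: Pp × Pp → 1 PP, 2 Pp, 1 pp → 3 P_ : 1 pp (out of 4)
Genotype classes (out of 4 × 4 = 16): C_P_ = 4×3 = 12; C_pp = 4×1 = 4
Apply the phenotype rules: C_P_ (12) → purple; C_pp (4) → white
Phenotype counts (out of 16): 12 purple, 4 white
white: 4 out of 16 → fraction 1/4
Expected count = 1/4 × 240 = 60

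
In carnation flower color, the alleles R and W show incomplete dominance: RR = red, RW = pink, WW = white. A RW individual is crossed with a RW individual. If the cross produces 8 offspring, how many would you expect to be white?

Punnett square for RW × RW:
Offspring genotypes: 1 RR, 2 RW, 1 WW
Phenotype counts: 1 red, 2 pink, 1 white
white: 1 out of 4 → fraction 1/4
Expected count = 1/4 × 8 = 2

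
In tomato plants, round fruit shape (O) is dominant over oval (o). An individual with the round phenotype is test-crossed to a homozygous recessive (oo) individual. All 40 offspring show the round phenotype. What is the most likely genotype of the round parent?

Test cross: ? × oo
All offspring are round.
If the unknown parent were heterozygous (Oo), about half of 40 offspring would be oval; none are. The unknown parent is most likely homozygous dominant (OO).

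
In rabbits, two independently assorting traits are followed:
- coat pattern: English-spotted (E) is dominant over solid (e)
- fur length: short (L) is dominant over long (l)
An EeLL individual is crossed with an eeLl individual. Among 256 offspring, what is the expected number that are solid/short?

Dihybrid cross EeLL × eeLl — consider each gene separately:
coat pattern: Ee × ee → 2 Ee, 2 ee → 2 E_ : 2 ee (out of 4)
fur length: LL × Ll → 2 LL, 2 Ll → 4 L_ (out of 4)
Combine (counts out of 4 × 4 = 16): English-spotted/short (E_L_) = 2×4 = 8; solid/short (eeL_) = 2×4 = 8
Phenotype counts (out of 16): 8 English-spotted/short, 8 solid/short
solid/short: 8 out of 16 → fraction 1/2
Expected count = 1/2 × 256 = 128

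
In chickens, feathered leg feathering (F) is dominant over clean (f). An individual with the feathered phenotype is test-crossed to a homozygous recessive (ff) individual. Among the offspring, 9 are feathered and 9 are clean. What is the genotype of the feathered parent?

Test cross: ? × ff
Offspring: 9 feathered, 9 clean — approximately 1:1.
A 1:1 ratio in a test cross indicates the unknown parent is heterozygous (Ff).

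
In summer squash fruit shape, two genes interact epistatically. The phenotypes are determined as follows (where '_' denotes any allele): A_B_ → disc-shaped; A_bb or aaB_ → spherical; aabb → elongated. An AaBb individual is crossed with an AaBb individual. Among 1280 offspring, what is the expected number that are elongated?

Cross: AaBb × AaBb — consider each gene separately:
A gene: Aa × Aa → 1 AA, 2 Aa, 1 aa → 3 A_ : 1 aa (out of 4)
B gene: Bb × Bb → 1 BB, 2 Bb, 1 bb → 3 B_ : 1 bb (out of 4)
Genotype classes (out of 4 × 4 = 16): A_B_ = 3×3 = 9; A_bb = 3×1 = 3; aaB_ = 1×3 = 3; aabb = 1×1 = 1
Apply the phenotype rules: A_B_ (9) → disc-shaped; A_bb (3) + aaB_ (3) → spherical; aabb (1) → elongated
Phenotype counts (out of 16): 9 disc-shaped, 6 spherical, 1 elongated
elongated: 1 out of 16 → fraction 1/16
Expected count = 1/16 × 1280 = 80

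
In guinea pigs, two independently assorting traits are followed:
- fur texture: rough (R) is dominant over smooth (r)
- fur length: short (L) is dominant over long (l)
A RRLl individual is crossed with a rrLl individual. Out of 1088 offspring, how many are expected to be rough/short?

Dihybrid cross RRLl × rrLl — consider each gene separately:
fur texture: RR × rr → 4 Rr → 4 R_ (out of 4)
fur length: Ll × Ll → 1 LL, 2 Ll, 1 ll → 3 L_ : 1 ll (out of 4)
Combine (counts out of 4 × 4 = 16): rough/short (R_L_) = 4×3 = 12; rough/long (R_ll) = 4×1 = 4
Phenotype counts (out of 16): 12 rough/short, 4 rough/long
rough/short: 12 out of 16 → fraction 3/4
Expected count = 3/4 × 1088 = 816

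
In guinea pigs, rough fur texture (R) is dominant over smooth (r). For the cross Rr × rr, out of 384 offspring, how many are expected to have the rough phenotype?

Punnett square for Rr × rr:
Offspring genotypes: 2 Rr, 2 rr
Total offspring: 4
Count with target: 2
Probability: 2/4 = 1/2
Expected count = 1/2 × 384 = 192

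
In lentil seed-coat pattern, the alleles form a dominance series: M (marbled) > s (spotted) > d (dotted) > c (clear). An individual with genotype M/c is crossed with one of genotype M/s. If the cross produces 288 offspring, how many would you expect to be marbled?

Cross: M/c × M/s
Allele dominance: M > s > d > c
Offspring genotypes: 1 M/M, 1 M/s, 1 M/c, 1 s/c
Phenotype counts: 3 marbled, 1 spotted
marbled: 3 out of 4 → fraction 3/4
Expected count = 3/4 × 288 = 216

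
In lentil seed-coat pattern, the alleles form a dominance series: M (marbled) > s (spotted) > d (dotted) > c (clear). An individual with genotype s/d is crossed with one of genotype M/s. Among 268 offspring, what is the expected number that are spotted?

Cross: s/d × M/s
Allele dominance: M > s > d > c
Offspring genotypes: 1 M/s, 1 s/s, 1 M/d, 1 s/d
Phenotype counts: 2 marbled, 2 spotted
spotted: 2 out of 4 → fraction 1/2
Expected count = 1/2 × 268 = 134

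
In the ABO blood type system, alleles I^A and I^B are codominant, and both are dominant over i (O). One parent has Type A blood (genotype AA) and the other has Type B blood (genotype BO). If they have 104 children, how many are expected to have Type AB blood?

Cross: AA × BO
Possible offspring genotypes: 2 AB, 2 AO
Blood type counts: 2 Type AB, 2 Type A
Probability of Type AB: 2/4 = 1/2
Expected count = 1/2 × 104 = 52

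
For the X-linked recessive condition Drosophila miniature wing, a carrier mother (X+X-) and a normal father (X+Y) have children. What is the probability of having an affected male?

Cross: X+X- × X+Y
Offspring: 1 X+X+, 1 X+Y, 1 X+X-, 1 X-Y
Probability of an affected male: 1/4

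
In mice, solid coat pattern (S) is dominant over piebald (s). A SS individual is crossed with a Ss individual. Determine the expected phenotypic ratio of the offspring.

Punnett square for SS × Ss:
Offspring genotypes: 2 SS, 2 Ss
solid: 4, piebald: 0
Ratio: all solid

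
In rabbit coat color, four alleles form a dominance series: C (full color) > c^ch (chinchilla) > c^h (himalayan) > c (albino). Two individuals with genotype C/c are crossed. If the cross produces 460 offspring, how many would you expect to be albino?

Cross: C/c × C/c
Allele dominance: C > c^ch > c^h > c
Offspring genotypes: 1 C/C, 2 C/c, 1 c/c
Phenotype counts: 3 full color, 1 albino
albino: 1 out of 4 → fraction 1/4
Expected count = 1/4 × 460 = 115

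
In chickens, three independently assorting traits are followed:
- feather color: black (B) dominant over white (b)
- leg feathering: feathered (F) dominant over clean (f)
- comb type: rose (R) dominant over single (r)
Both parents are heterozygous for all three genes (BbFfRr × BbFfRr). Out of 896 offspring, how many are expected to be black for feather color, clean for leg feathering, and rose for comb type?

Trihybrid cross: BbFfRr × BbFfRr
Each trait segregates independently with a 3:1 phenotypic ratio, so each gene contributes 3/4 (dominant) or 1/4 (recessive).
Target: black (feather color), clean (leg feathering), rose (comb type)
Probability = product of independent per-trait probabilities
= 3/4 × 1/4 × 3/4 = 9/64
Expected count = 9/64 × 896 = 126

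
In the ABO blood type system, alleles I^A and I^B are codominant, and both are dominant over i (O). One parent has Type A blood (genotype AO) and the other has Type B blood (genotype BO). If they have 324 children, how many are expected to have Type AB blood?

Cross: AO × BO
Possible offspring genotypes: 1 AB, 1 AO, 1 BO, 1 OO
Blood type counts: 1 Type AB, 1 Type A, 1 Type B, 1 Type O
Probability of Type AB: 1/4
Expected count = 1/4 × 324 = 81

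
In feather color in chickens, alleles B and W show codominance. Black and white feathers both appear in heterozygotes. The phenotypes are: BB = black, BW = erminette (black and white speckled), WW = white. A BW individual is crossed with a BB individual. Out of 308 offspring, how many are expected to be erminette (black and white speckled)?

Punnett square for BW × BB:
Offspring genotypes: 2 BB, 2 BW
Phenotype counts: 2 black, 2 erminette (black and white speckled)
erminette (black and white speckled): 2 out of 4 → fraction 1/2
Expected count = 1/2 × 308 = 154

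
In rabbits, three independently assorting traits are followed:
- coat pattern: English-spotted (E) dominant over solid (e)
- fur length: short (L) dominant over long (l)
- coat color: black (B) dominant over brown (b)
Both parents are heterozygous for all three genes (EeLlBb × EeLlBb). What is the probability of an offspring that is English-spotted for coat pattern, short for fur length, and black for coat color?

Trihybrid cross: EeLlBb × EeLlBb
Each trait segregates independently with a 3:1 phenotypic ratio, so each gene contributes 3/4 (dominant) or 1/4 (recessive).
Target: English-spotted (coat pattern), short (fur length), black (coat color)
Probability = product of independent per-trait probabilities
= 3/4 × 3/4 × 3/4 = 27/64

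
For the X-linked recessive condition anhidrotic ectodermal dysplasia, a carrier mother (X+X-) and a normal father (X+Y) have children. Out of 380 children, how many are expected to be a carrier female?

Cross: X+X- × X+Y
Offspring: 1 X+X+, 1 X+Y, 1 X+X-, 1 X-Y
Probability of a carrier female: 1/4
Expected count = 1/4 × 380 = 95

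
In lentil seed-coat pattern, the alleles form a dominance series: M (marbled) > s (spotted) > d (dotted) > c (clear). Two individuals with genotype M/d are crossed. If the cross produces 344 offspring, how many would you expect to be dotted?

Cross: M/d × M/d
Allele dominance: M > s > d > c
Offspring genotypes: 1 M/M, 2 M/d, 1 d/d
Phenotype counts: 3 marbled, 1 dotted
dotted: 1 out of 4 → fraction 1/4
Expected count = 1/4 × 344 = 86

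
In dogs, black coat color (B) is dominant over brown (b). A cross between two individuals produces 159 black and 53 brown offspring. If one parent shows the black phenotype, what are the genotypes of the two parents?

Observed offspring: 159 black, 53 brown
The observed ratio simplifies to 3:1. Brown (bb) offspring appear, so each parent must contribute one b allele. The parent stated to show black carries B, so it is Bb. The other parent is then either Bb or bb: Bb × bb would give a 1:1 split, whereas Bb × Bb gives 3:1 — matching the data. So both parents are heterozygous (Bb × Bb).
Parent genotypes: Bb × Bb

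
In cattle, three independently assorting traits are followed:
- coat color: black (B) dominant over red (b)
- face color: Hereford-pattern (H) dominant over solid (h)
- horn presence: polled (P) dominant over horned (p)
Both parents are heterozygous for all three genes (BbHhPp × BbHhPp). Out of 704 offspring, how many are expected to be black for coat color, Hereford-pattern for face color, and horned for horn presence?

Trihybrid cross: BbHhPp × BbHhPp
Each trait segregates independently with a 3:1 phenotypic ratio, so each gene contributes 3/4 (dominant) or 1/4 (recessive).
Target: black (coat color), Hereford-pattern (face color), horned (horn presence)
Probability = product of independent per-trait probabilities
= 3/4 × 3/4 × 1/4 = 9/64
Expected count = 9/64 × 704 = 99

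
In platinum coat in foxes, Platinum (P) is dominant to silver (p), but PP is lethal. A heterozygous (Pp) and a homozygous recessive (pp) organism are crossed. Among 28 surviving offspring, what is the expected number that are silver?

Cross: Pp × pp
Punnett square offspring (before lethality): 2 Pp, 2 pp
No PP offspring are produced in this cross.
silver: 2 out of 4 → fraction 1/2
Expected count = 1/2 × 28 = 14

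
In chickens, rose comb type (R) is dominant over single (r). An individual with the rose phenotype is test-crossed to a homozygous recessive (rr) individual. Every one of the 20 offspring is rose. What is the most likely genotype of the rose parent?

Test cross: ? × rr
All offspring are rose.
If the unknown parent were heterozygous (Rr), about half of 20 offspring would be single; none are. The unknown parent is most likely homozygous dominant (RR).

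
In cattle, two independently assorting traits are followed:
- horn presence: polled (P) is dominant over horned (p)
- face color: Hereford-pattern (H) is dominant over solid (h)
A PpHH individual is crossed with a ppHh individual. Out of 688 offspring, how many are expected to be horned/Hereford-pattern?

Dihybrid cross PpHH × ppHh — consider each gene separately:
horn presence: Pp × pp → 2 Pp, 2 pp → 2 P_ : 2 pp (out of 4)
face color: HH × Hh → 2 HH, 2 Hh → 4 H_ (out of 4)
Combine (counts out of 4 × 4 = 16): polled/Hereford-pattern (P_H_) = 2×4 = 8; horned/Hereford-pattern (ppH_) = 2×4 = 8
Phenotype counts (out of 16): 8 polled/Hereford-pattern, 8 horned/Hereford-pattern
horned/Hereford-pattern: 8 out of 16 → fraction 1/2
Expected count = 1/2 × 688 = 344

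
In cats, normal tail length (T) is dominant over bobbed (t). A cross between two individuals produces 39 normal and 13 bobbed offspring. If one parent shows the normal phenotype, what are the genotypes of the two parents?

Observed offspring: 39 normal, 13 bobbed
The observed ratio simplifies to 3:1. Bobbed (tt) offspring appear, so each parent must contribute one t allele. The parent stated to show normal carries T, so it is Tt. The other parent is then either Tt or tt: Tt × tt would give a 1:1 split, whereas Tt × Tt gives 3:1 — matching the data. So both parents are heterozygous (Tt × Tt).
Parent genotypes: Tt × Tt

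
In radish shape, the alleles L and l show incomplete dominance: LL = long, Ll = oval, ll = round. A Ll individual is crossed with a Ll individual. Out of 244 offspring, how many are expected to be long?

Punnett square for Ll × Ll:
Offspring genotypes: 1 LL, 2 Ll, 1 ll
Phenotype counts: 1 long, 2 oval, 1 round
long: 1 out of 4 → fraction 1/4
Expected count = 1/4 × 244 = 61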